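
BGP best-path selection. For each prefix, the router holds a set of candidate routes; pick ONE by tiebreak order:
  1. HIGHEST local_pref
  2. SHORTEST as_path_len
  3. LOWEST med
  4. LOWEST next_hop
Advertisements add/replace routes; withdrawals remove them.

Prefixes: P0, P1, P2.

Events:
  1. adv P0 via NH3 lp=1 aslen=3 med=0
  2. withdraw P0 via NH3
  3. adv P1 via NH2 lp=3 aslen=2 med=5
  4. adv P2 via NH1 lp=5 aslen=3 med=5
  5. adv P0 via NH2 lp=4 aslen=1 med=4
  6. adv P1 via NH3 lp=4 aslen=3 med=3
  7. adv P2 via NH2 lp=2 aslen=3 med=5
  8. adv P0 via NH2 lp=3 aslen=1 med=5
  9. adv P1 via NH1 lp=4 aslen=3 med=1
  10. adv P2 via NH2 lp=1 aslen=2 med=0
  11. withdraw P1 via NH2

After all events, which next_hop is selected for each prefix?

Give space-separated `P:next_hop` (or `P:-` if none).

Answer: P0:NH2 P1:NH1 P2:NH1

Derivation:
Op 1: best P0=NH3 P1=- P2=-
Op 2: best P0=- P1=- P2=-
Op 3: best P0=- P1=NH2 P2=-
Op 4: best P0=- P1=NH2 P2=NH1
Op 5: best P0=NH2 P1=NH2 P2=NH1
Op 6: best P0=NH2 P1=NH3 P2=NH1
Op 7: best P0=NH2 P1=NH3 P2=NH1
Op 8: best P0=NH2 P1=NH3 P2=NH1
Op 9: best P0=NH2 P1=NH1 P2=NH1
Op 10: best P0=NH2 P1=NH1 P2=NH1
Op 11: best P0=NH2 P1=NH1 P2=NH1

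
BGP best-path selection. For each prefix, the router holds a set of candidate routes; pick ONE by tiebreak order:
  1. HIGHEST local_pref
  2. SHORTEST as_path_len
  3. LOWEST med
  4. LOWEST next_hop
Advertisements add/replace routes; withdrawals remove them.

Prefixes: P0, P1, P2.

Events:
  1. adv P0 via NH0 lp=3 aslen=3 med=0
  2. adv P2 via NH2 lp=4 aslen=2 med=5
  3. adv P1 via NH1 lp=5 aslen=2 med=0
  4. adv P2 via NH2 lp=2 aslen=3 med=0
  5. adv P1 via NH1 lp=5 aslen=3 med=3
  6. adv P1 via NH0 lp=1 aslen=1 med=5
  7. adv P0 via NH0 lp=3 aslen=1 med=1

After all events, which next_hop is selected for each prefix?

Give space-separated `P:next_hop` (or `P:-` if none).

Answer: P0:NH0 P1:NH1 P2:NH2

Derivation:
Op 1: best P0=NH0 P1=- P2=-
Op 2: best P0=NH0 P1=- P2=NH2
Op 3: best P0=NH0 P1=NH1 P2=NH2
Op 4: best P0=NH0 P1=NH1 P2=NH2
Op 5: best P0=NH0 P1=NH1 P2=NH2
Op 6: best P0=NH0 P1=NH1 P2=NH2
Op 7: best P0=NH0 P1=NH1 P2=NH2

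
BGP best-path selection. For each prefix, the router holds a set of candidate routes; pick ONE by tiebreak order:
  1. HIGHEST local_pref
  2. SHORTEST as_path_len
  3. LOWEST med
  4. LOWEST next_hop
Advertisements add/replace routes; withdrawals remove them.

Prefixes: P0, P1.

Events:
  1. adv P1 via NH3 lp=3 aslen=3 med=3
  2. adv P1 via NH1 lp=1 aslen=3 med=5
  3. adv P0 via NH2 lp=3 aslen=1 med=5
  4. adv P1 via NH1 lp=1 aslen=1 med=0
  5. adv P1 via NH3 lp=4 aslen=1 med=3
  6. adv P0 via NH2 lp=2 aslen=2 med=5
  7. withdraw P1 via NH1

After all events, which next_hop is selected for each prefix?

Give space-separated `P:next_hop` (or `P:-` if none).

Op 1: best P0=- P1=NH3
Op 2: best P0=- P1=NH3
Op 3: best P0=NH2 P1=NH3
Op 4: best P0=NH2 P1=NH3
Op 5: best P0=NH2 P1=NH3
Op 6: best P0=NH2 P1=NH3
Op 7: best P0=NH2 P1=NH3

Answer: P0:NH2 P1:NH3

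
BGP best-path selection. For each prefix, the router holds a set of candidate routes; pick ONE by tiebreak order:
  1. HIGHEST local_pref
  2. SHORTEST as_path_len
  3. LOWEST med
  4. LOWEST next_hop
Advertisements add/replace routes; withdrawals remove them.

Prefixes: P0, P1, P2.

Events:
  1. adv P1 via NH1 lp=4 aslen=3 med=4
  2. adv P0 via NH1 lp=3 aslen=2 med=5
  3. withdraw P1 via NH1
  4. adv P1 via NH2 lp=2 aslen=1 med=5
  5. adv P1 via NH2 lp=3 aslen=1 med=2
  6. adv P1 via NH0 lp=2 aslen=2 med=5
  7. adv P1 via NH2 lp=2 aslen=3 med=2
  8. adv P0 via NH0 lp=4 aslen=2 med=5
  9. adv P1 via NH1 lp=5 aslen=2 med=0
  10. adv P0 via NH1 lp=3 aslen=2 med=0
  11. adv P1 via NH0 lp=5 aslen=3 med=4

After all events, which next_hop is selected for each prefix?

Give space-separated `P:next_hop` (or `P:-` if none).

Answer: P0:NH0 P1:NH1 P2:-

Derivation:
Op 1: best P0=- P1=NH1 P2=-
Op 2: best P0=NH1 P1=NH1 P2=-
Op 3: best P0=NH1 P1=- P2=-
Op 4: best P0=NH1 P1=NH2 P2=-
Op 5: best P0=NH1 P1=NH2 P2=-
Op 6: best P0=NH1 P1=NH2 P2=-
Op 7: best P0=NH1 P1=NH0 P2=-
Op 8: best P0=NH0 P1=NH0 P2=-
Op 9: best P0=NH0 P1=NH1 P2=-
Op 10: best P0=NH0 P1=NH1 P2=-
Op 11: best P0=NH0 P1=NH1 P2=-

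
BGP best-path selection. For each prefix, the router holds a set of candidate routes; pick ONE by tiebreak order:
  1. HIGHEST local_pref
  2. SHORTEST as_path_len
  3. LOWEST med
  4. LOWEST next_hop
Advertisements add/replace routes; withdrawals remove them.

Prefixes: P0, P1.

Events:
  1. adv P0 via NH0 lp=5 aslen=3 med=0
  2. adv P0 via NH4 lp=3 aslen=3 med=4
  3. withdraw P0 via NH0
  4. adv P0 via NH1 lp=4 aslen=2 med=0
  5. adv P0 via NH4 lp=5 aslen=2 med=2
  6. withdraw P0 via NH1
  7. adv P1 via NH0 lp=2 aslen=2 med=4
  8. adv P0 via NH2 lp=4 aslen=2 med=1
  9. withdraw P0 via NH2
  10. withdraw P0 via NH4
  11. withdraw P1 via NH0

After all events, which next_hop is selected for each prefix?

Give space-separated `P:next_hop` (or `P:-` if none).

Op 1: best P0=NH0 P1=-
Op 2: best P0=NH0 P1=-
Op 3: best P0=NH4 P1=-
Op 4: best P0=NH1 P1=-
Op 5: best P0=NH4 P1=-
Op 6: best P0=NH4 P1=-
Op 7: best P0=NH4 P1=NH0
Op 8: best P0=NH4 P1=NH0
Op 9: best P0=NH4 P1=NH0
Op 10: best P0=- P1=NH0
Op 11: best P0=- P1=-

Answer: P0:- P1:-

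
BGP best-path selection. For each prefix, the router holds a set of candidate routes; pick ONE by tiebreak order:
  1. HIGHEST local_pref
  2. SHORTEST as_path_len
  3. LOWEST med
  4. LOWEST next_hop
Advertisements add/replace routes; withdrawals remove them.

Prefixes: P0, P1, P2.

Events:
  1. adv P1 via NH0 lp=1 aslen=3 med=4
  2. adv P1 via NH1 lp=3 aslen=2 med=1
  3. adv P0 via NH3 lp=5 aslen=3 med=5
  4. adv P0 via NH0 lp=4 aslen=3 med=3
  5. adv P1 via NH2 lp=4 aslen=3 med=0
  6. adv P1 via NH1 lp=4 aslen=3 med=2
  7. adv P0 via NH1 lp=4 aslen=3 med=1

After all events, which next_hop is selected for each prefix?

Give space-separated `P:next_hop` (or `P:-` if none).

Answer: P0:NH3 P1:NH2 P2:-

Derivation:
Op 1: best P0=- P1=NH0 P2=-
Op 2: best P0=- P1=NH1 P2=-
Op 3: best P0=NH3 P1=NH1 P2=-
Op 4: best P0=NH3 P1=NH1 P2=-
Op 5: best P0=NH3 P1=NH2 P2=-
Op 6: best P0=NH3 P1=NH2 P2=-
Op 7: best P0=NH3 P1=NH2 P2=-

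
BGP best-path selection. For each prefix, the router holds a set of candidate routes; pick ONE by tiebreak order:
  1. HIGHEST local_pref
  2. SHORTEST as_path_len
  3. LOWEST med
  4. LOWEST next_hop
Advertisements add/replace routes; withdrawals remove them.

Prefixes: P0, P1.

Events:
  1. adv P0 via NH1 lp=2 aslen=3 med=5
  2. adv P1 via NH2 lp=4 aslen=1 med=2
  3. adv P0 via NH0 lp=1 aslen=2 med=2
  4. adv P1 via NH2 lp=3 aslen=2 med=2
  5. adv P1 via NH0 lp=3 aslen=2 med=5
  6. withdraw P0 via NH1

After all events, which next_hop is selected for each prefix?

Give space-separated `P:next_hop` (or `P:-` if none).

Answer: P0:NH0 P1:NH2

Derivation:
Op 1: best P0=NH1 P1=-
Op 2: best P0=NH1 P1=NH2
Op 3: best P0=NH1 P1=NH2
Op 4: best P0=NH1 P1=NH2
Op 5: best P0=NH1 P1=NH2
Op 6: best P0=NH0 P1=NH2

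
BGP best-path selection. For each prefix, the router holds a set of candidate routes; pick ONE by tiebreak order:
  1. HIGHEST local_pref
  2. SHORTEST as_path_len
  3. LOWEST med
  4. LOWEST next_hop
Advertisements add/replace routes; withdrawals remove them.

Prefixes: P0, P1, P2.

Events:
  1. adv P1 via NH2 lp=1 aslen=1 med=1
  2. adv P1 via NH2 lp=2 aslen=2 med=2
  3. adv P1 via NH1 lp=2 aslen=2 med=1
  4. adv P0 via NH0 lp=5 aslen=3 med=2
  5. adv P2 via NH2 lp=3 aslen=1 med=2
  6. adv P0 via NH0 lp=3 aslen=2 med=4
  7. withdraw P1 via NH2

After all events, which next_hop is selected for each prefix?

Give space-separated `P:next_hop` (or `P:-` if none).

Op 1: best P0=- P1=NH2 P2=-
Op 2: best P0=- P1=NH2 P2=-
Op 3: best P0=- P1=NH1 P2=-
Op 4: best P0=NH0 P1=NH1 P2=-
Op 5: best P0=NH0 P1=NH1 P2=NH2
Op 6: best P0=NH0 P1=NH1 P2=NH2
Op 7: best P0=NH0 P1=NH1 P2=NH2

Answer: P0:NH0 P1:NH1 P2:NH2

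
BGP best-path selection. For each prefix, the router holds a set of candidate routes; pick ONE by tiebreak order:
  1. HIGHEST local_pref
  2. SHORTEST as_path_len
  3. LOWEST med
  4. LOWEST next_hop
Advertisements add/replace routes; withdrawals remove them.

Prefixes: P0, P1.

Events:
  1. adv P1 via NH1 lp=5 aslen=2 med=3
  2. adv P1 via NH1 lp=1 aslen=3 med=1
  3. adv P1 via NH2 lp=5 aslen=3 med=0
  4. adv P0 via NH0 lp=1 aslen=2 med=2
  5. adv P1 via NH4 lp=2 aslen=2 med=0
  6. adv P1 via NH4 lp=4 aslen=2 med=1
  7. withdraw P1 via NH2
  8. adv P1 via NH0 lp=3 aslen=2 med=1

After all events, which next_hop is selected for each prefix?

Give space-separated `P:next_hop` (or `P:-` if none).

Answer: P0:NH0 P1:NH4

Derivation:
Op 1: best P0=- P1=NH1
Op 2: best P0=- P1=NH1
Op 3: best P0=- P1=NH2
Op 4: best P0=NH0 P1=NH2
Op 5: best P0=NH0 P1=NH2
Op 6: best P0=NH0 P1=NH2
Op 7: best P0=NH0 P1=NH4
Op 8: best P0=NH0 P1=NH4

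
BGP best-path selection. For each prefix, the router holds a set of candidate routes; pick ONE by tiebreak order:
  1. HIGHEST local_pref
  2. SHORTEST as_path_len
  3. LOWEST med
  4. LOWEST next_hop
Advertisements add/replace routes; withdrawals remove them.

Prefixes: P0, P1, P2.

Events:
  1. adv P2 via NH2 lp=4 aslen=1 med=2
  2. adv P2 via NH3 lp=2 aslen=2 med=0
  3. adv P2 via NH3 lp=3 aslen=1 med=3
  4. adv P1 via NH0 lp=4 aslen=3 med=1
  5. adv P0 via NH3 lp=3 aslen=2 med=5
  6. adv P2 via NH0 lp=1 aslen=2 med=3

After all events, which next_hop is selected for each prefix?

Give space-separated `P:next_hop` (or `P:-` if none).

Answer: P0:NH3 P1:NH0 P2:NH2

Derivation:
Op 1: best P0=- P1=- P2=NH2
Op 2: best P0=- P1=- P2=NH2
Op 3: best P0=- P1=- P2=NH2
Op 4: best P0=- P1=NH0 P2=NH2
Op 5: best P0=NH3 P1=NH0 P2=NH2
Op 6: best P0=NH3 P1=NH0 P2=NH2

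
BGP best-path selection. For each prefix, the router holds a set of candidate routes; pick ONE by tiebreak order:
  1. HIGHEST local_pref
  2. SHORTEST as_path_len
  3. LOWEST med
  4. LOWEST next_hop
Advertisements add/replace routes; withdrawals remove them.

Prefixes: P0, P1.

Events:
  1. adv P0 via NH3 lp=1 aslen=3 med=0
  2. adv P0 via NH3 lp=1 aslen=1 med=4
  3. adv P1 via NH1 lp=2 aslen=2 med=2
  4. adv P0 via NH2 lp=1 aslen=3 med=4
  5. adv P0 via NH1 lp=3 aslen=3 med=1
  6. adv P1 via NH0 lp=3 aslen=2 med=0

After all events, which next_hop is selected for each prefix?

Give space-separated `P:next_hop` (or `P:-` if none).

Op 1: best P0=NH3 P1=-
Op 2: best P0=NH3 P1=-
Op 3: best P0=NH3 P1=NH1
Op 4: best P0=NH3 P1=NH1
Op 5: best P0=NH1 P1=NH1
Op 6: best P0=NH1 P1=NH0

Answer: P0:NH1 P1:NH0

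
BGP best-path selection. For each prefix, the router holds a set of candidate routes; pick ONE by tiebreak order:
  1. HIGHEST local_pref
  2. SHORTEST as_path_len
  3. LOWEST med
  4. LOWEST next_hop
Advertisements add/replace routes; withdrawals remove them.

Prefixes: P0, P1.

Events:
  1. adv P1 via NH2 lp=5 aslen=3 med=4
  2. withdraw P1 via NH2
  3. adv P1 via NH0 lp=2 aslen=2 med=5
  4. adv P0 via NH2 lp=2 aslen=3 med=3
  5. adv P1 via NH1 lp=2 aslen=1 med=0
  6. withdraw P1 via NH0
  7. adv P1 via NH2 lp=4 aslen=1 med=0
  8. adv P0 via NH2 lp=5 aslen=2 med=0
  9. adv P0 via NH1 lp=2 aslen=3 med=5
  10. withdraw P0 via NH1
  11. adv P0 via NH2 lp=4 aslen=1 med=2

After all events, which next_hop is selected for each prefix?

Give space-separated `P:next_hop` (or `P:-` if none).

Op 1: best P0=- P1=NH2
Op 2: best P0=- P1=-
Op 3: best P0=- P1=NH0
Op 4: best P0=NH2 P1=NH0
Op 5: best P0=NH2 P1=NH1
Op 6: best P0=NH2 P1=NH1
Op 7: best P0=NH2 P1=NH2
Op 8: best P0=NH2 P1=NH2
Op 9: best P0=NH2 P1=NH2
Op 10: best P0=NH2 P1=NH2
Op 11: best P0=NH2 P1=NH2

Answer: P0:NH2 P1:NH2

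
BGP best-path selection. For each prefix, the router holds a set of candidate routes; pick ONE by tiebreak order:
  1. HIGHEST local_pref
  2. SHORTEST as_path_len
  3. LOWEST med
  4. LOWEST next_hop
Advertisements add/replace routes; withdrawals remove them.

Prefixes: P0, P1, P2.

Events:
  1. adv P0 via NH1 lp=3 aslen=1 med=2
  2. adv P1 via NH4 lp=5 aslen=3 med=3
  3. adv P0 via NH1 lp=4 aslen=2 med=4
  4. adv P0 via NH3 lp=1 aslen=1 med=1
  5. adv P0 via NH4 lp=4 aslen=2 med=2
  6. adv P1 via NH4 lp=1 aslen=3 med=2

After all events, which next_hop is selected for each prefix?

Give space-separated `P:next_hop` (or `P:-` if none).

Op 1: best P0=NH1 P1=- P2=-
Op 2: best P0=NH1 P1=NH4 P2=-
Op 3: best P0=NH1 P1=NH4 P2=-
Op 4: best P0=NH1 P1=NH4 P2=-
Op 5: best P0=NH4 P1=NH4 P2=-
Op 6: best P0=NH4 P1=NH4 P2=-

Answer: P0:NH4 P1:NH4 P2:-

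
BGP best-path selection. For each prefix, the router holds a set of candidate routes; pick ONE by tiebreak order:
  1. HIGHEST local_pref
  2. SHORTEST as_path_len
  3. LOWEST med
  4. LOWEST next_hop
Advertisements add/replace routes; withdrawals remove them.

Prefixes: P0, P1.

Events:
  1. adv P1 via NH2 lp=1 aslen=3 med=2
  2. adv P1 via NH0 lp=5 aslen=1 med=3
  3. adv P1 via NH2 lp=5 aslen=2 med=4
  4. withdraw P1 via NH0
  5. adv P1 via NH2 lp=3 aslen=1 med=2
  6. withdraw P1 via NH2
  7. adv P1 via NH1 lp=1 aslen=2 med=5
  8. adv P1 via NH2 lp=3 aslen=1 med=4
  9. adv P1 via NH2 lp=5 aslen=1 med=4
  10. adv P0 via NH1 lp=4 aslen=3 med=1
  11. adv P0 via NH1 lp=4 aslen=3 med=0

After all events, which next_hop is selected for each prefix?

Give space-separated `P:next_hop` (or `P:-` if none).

Op 1: best P0=- P1=NH2
Op 2: best P0=- P1=NH0
Op 3: best P0=- P1=NH0
Op 4: best P0=- P1=NH2
Op 5: best P0=- P1=NH2
Op 6: best P0=- P1=-
Op 7: best P0=- P1=NH1
Op 8: best P0=- P1=NH2
Op 9: best P0=- P1=NH2
Op 10: best P0=NH1 P1=NH2
Op 11: best P0=NH1 P1=NH2

Answer: P0:NH1 P1:NH2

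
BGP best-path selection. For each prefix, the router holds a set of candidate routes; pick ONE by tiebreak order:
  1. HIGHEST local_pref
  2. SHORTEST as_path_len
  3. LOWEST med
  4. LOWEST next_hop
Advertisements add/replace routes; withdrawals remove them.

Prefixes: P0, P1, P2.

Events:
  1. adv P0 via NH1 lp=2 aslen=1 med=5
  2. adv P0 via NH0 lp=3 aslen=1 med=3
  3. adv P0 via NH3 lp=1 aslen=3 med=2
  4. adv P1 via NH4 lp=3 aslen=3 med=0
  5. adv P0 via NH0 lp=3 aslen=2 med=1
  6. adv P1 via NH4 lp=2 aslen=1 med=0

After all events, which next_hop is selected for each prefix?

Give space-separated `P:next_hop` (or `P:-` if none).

Op 1: best P0=NH1 P1=- P2=-
Op 2: best P0=NH0 P1=- P2=-
Op 3: best P0=NH0 P1=- P2=-
Op 4: best P0=NH0 P1=NH4 P2=-
Op 5: best P0=NH0 P1=NH4 P2=-
Op 6: best P0=NH0 P1=NH4 P2=-

Answer: P0:NH0 P1:NH4 P2:-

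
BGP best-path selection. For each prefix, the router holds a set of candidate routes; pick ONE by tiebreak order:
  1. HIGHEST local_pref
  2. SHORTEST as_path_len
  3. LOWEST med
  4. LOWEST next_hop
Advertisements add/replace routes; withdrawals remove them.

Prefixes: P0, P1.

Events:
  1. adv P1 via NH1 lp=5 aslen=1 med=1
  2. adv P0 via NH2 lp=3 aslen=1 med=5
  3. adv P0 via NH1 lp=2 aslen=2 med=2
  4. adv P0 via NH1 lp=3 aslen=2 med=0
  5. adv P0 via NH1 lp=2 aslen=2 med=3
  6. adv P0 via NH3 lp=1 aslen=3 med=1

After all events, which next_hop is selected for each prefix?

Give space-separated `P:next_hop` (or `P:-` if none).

Op 1: best P0=- P1=NH1
Op 2: best P0=NH2 P1=NH1
Op 3: best P0=NH2 P1=NH1
Op 4: best P0=NH2 P1=NH1
Op 5: best P0=NH2 P1=NH1
Op 6: best P0=NH2 P1=NH1

Answer: P0:NH2 P1:NH1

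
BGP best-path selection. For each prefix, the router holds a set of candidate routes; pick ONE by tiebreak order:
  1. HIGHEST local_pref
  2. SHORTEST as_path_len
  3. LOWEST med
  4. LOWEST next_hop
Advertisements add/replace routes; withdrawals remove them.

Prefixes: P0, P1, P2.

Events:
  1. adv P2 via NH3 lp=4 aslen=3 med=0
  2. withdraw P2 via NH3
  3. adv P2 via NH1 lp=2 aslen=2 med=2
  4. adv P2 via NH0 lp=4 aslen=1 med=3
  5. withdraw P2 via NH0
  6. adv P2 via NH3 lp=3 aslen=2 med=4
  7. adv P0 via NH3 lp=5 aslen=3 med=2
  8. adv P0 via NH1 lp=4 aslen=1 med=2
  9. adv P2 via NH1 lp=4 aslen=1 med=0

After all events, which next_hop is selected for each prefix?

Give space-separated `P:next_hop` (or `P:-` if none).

Answer: P0:NH3 P1:- P2:NH1

Derivation:
Op 1: best P0=- P1=- P2=NH3
Op 2: best P0=- P1=- P2=-
Op 3: best P0=- P1=- P2=NH1
Op 4: best P0=- P1=- P2=NH0
Op 5: best P0=- P1=- P2=NH1
Op 6: best P0=- P1=- P2=NH3
Op 7: best P0=NH3 P1=- P2=NH3
Op 8: best P0=NH3 P1=- P2=NH3
Op 9: best P0=NH3 P1=- P2=NH1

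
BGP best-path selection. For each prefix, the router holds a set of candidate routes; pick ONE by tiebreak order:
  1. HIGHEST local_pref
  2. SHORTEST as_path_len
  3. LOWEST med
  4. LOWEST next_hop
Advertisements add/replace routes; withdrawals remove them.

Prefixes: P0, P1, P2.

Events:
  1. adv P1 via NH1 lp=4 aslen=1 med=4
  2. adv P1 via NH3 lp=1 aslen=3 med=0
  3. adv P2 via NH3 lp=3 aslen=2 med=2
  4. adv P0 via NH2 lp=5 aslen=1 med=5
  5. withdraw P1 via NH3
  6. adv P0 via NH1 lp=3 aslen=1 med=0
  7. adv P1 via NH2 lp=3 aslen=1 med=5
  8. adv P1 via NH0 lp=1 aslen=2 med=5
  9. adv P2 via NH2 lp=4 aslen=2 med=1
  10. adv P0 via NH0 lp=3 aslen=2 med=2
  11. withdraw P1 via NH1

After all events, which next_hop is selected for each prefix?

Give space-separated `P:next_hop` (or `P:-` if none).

Op 1: best P0=- P1=NH1 P2=-
Op 2: best P0=- P1=NH1 P2=-
Op 3: best P0=- P1=NH1 P2=NH3
Op 4: best P0=NH2 P1=NH1 P2=NH3
Op 5: best P0=NH2 P1=NH1 P2=NH3
Op 6: best P0=NH2 P1=NH1 P2=NH3
Op 7: best P0=NH2 P1=NH1 P2=NH3
Op 8: best P0=NH2 P1=NH1 P2=NH3
Op 9: best P0=NH2 P1=NH1 P2=NH2
Op 10: best P0=NH2 P1=NH1 P2=NH2
Op 11: best P0=NH2 P1=NH2 P2=NH2

Answer: P0:NH2 P1:NH2 P2:NH2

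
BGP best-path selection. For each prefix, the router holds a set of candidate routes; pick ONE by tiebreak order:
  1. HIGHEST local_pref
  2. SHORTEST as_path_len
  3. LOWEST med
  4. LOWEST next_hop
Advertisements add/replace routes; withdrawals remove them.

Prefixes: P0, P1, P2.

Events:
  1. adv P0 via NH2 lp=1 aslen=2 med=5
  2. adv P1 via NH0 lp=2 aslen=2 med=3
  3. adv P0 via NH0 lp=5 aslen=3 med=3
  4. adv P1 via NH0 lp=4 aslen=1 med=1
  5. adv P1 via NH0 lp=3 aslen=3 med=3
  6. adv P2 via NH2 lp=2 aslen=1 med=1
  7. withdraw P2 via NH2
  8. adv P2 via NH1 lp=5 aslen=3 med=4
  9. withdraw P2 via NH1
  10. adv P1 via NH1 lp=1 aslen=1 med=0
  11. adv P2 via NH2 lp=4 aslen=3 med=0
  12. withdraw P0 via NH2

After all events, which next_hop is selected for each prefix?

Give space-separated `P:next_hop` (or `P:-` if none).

Op 1: best P0=NH2 P1=- P2=-
Op 2: best P0=NH2 P1=NH0 P2=-
Op 3: best P0=NH0 P1=NH0 P2=-
Op 4: best P0=NH0 P1=NH0 P2=-
Op 5: best P0=NH0 P1=NH0 P2=-
Op 6: best P0=NH0 P1=NH0 P2=NH2
Op 7: best P0=NH0 P1=NH0 P2=-
Op 8: best P0=NH0 P1=NH0 P2=NH1
Op 9: best P0=NH0 P1=NH0 P2=-
Op 10: best P0=NH0 P1=NH0 P2=-
Op 11: best P0=NH0 P1=NH0 P2=NH2
Op 12: best P0=NH0 P1=NH0 P2=NH2

Answer: P0:NH0 P1:NH0 P2:NH2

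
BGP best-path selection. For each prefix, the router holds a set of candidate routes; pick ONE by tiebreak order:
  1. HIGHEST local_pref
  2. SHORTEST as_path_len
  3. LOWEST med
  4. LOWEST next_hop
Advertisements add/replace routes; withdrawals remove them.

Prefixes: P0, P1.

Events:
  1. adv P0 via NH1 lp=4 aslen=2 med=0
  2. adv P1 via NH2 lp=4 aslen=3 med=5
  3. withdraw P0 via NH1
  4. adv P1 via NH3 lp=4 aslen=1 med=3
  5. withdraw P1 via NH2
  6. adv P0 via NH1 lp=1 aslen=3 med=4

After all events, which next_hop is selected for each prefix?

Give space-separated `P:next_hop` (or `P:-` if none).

Answer: P0:NH1 P1:NH3

Derivation:
Op 1: best P0=NH1 P1=-
Op 2: best P0=NH1 P1=NH2
Op 3: best P0=- P1=NH2
Op 4: best P0=- P1=NH3
Op 5: best P0=- P1=NH3
Op 6: best P0=NH1 P1=NH3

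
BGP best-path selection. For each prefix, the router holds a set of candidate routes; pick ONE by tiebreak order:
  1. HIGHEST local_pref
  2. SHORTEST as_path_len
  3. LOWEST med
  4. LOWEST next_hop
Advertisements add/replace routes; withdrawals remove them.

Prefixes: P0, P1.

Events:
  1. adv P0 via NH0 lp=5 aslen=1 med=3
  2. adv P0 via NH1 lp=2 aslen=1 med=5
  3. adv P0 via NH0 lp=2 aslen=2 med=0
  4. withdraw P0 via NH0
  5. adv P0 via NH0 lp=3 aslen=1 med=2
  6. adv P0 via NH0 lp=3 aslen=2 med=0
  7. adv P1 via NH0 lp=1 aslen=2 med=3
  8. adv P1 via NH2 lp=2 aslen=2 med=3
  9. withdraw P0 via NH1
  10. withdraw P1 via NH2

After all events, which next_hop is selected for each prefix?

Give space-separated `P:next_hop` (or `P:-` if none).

Op 1: best P0=NH0 P1=-
Op 2: best P0=NH0 P1=-
Op 3: best P0=NH1 P1=-
Op 4: best P0=NH1 P1=-
Op 5: best P0=NH0 P1=-
Op 6: best P0=NH0 P1=-
Op 7: best P0=NH0 P1=NH0
Op 8: best P0=NH0 P1=NH2
Op 9: best P0=NH0 P1=NH2
Op 10: best P0=NH0 P1=NH0

Answer: P0:NH0 P1:NH0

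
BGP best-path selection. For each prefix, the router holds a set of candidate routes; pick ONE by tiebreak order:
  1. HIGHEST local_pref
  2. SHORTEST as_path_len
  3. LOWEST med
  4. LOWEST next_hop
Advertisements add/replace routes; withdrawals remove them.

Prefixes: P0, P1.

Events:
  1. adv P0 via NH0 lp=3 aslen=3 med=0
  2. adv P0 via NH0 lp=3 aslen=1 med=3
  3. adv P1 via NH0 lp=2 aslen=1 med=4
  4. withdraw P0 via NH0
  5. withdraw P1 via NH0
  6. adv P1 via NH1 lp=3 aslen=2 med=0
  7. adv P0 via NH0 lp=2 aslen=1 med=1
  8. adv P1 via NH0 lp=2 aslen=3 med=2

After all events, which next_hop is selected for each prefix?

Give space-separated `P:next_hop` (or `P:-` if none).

Op 1: best P0=NH0 P1=-
Op 2: best P0=NH0 P1=-
Op 3: best P0=NH0 P1=NH0
Op 4: best P0=- P1=NH0
Op 5: best P0=- P1=-
Op 6: best P0=- P1=NH1
Op 7: best P0=NH0 P1=NH1
Op 8: best P0=NH0 P1=NH1

Answer: P0:NH0 P1:NH1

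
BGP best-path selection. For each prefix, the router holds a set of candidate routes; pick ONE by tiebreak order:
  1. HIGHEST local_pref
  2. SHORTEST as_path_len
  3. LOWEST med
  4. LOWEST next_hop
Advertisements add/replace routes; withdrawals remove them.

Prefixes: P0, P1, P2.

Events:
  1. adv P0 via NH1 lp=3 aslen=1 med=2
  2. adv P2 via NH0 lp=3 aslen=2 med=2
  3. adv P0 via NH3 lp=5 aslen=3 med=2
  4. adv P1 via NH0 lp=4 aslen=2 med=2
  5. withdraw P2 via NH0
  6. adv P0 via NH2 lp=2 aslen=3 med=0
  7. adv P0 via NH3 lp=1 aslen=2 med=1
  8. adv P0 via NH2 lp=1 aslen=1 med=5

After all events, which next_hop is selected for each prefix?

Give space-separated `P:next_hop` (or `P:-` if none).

Answer: P0:NH1 P1:NH0 P2:-

Derivation:
Op 1: best P0=NH1 P1=- P2=-
Op 2: best P0=NH1 P1=- P2=NH0
Op 3: best P0=NH3 P1=- P2=NH0
Op 4: best P0=NH3 P1=NH0 P2=NH0
Op 5: best P0=NH3 P1=NH0 P2=-
Op 6: best P0=NH3 P1=NH0 P2=-
Op 7: best P0=NH1 P1=NH0 P2=-
Op 8: best P0=NH1 P1=NH0 P2=-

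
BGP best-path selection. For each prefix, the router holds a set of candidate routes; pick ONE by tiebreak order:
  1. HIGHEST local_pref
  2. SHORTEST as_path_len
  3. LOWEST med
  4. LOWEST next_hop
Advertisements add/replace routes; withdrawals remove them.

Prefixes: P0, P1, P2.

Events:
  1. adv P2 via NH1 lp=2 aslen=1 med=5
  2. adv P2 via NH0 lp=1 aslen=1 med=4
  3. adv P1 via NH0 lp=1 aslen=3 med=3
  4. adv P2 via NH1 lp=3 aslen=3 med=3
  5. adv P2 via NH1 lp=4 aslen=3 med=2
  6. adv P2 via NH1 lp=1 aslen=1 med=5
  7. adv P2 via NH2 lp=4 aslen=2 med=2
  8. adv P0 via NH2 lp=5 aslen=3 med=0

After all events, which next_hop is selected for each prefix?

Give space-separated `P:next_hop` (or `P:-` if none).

Answer: P0:NH2 P1:NH0 P2:NH2

Derivation:
Op 1: best P0=- P1=- P2=NH1
Op 2: best P0=- P1=- P2=NH1
Op 3: best P0=- P1=NH0 P2=NH1
Op 4: best P0=- P1=NH0 P2=NH1
Op 5: best P0=- P1=NH0 P2=NH1
Op 6: best P0=- P1=NH0 P2=NH0
Op 7: best P0=- P1=NH0 P2=NH2
Op 8: best P0=NH2 P1=NH0 P2=NH2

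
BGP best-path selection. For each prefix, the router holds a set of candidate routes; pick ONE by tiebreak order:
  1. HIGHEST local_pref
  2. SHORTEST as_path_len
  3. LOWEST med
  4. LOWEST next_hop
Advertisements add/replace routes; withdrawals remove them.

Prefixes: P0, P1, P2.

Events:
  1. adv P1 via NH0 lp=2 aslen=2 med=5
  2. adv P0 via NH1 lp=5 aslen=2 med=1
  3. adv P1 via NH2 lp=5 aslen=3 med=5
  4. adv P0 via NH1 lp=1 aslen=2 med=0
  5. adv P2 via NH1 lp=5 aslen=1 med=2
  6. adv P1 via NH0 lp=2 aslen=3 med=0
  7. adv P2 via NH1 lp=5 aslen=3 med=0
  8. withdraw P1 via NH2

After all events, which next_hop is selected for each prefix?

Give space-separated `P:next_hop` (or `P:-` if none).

Answer: P0:NH1 P1:NH0 P2:NH1

Derivation:
Op 1: best P0=- P1=NH0 P2=-
Op 2: best P0=NH1 P1=NH0 P2=-
Op 3: best P0=NH1 P1=NH2 P2=-
Op 4: best P0=NH1 P1=NH2 P2=-
Op 5: best P0=NH1 P1=NH2 P2=NH1
Op 6: best P0=NH1 P1=NH2 P2=NH1
Op 7: best P0=NH1 P1=NH2 P2=NH1
Op 8: best P0=NH1 P1=NH0 P2=NH1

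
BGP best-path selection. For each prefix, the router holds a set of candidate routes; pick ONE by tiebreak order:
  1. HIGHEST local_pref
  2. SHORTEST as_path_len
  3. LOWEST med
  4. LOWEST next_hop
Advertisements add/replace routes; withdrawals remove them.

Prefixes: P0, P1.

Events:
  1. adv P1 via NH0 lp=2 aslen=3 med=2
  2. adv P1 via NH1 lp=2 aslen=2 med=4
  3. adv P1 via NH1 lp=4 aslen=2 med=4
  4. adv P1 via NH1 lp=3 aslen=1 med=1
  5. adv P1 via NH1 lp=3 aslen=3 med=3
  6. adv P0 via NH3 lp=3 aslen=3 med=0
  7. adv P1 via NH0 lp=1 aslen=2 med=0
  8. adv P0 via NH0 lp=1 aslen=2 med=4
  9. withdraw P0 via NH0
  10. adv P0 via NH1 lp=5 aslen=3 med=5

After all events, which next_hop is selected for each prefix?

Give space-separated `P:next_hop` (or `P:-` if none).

Answer: P0:NH1 P1:NH1

Derivation:
Op 1: best P0=- P1=NH0
Op 2: best P0=- P1=NH1
Op 3: best P0=- P1=NH1
Op 4: best P0=- P1=NH1
Op 5: best P0=- P1=NH1
Op 6: best P0=NH3 P1=NH1
Op 7: best P0=NH3 P1=NH1
Op 8: best P0=NH3 P1=NH1
Op 9: best P0=NH3 P1=NH1
Op 10: best P0=NH1 P1=NH1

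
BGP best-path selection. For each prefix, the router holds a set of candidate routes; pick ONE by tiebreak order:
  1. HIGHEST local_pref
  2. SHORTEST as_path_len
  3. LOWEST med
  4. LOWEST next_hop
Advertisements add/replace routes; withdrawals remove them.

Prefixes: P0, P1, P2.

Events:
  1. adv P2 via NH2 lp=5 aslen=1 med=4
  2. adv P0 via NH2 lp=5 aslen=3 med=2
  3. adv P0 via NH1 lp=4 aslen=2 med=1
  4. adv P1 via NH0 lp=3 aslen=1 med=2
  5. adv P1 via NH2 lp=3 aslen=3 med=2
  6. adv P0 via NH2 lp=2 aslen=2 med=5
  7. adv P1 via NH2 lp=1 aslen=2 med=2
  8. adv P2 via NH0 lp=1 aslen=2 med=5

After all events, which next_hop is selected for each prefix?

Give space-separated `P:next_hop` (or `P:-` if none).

Op 1: best P0=- P1=- P2=NH2
Op 2: best P0=NH2 P1=- P2=NH2
Op 3: best P0=NH2 P1=- P2=NH2
Op 4: best P0=NH2 P1=NH0 P2=NH2
Op 5: best P0=NH2 P1=NH0 P2=NH2
Op 6: best P0=NH1 P1=NH0 P2=NH2
Op 7: best P0=NH1 P1=NH0 P2=NH2
Op 8: best P0=NH1 P1=NH0 P2=NH2

Answer: P0:NH1 P1:NH0 P2:NH2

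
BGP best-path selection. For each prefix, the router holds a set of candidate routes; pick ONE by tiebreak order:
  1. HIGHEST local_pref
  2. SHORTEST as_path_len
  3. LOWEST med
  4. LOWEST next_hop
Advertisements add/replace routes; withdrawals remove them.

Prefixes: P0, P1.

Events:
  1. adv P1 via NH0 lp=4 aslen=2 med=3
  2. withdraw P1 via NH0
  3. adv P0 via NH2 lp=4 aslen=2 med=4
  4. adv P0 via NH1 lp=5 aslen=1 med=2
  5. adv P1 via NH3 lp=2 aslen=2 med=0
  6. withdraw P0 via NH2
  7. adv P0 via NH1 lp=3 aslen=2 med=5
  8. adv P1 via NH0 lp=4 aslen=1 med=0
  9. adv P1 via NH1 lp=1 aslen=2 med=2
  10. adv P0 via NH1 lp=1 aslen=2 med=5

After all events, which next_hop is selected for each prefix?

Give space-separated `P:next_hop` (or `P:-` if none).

Answer: P0:NH1 P1:NH0

Derivation:
Op 1: best P0=- P1=NH0
Op 2: best P0=- P1=-
Op 3: best P0=NH2 P1=-
Op 4: best P0=NH1 P1=-
Op 5: best P0=NH1 P1=NH3
Op 6: best P0=NH1 P1=NH3
Op 7: best P0=NH1 P1=NH3
Op 8: best P0=NH1 P1=NH0
Op 9: best P0=NH1 P1=NH0
Op 10: best P0=NH1 P1=NH0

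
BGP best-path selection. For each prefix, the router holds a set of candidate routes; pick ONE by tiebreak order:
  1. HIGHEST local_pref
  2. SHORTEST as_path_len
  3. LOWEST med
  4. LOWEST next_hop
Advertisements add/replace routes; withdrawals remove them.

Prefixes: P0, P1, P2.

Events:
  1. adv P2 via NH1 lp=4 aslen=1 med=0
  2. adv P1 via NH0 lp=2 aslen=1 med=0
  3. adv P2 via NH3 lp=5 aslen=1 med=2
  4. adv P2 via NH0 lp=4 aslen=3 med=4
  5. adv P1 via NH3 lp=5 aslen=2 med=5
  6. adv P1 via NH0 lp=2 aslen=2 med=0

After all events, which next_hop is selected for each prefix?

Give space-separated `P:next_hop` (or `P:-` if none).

Op 1: best P0=- P1=- P2=NH1
Op 2: best P0=- P1=NH0 P2=NH1
Op 3: best P0=- P1=NH0 P2=NH3
Op 4: best P0=- P1=NH0 P2=NH3
Op 5: best P0=- P1=NH3 P2=NH3
Op 6: best P0=- P1=NH3 P2=NH3

Answer: P0:- P1:NH3 P2:NH3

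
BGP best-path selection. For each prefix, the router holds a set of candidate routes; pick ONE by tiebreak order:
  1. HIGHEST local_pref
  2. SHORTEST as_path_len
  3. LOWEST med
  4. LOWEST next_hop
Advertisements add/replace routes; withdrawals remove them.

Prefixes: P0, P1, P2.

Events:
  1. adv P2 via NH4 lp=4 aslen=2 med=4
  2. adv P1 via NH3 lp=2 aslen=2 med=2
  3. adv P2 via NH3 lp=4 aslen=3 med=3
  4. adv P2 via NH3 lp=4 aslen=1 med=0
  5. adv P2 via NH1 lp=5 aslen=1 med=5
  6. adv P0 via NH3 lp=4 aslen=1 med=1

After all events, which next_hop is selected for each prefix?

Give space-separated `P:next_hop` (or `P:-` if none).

Op 1: best P0=- P1=- P2=NH4
Op 2: best P0=- P1=NH3 P2=NH4
Op 3: best P0=- P1=NH3 P2=NH4
Op 4: best P0=- P1=NH3 P2=NH3
Op 5: best P0=- P1=NH3 P2=NH1
Op 6: best P0=NH3 P1=NH3 P2=NH1

Answer: P0:NH3 P1:NH3 P2:NH1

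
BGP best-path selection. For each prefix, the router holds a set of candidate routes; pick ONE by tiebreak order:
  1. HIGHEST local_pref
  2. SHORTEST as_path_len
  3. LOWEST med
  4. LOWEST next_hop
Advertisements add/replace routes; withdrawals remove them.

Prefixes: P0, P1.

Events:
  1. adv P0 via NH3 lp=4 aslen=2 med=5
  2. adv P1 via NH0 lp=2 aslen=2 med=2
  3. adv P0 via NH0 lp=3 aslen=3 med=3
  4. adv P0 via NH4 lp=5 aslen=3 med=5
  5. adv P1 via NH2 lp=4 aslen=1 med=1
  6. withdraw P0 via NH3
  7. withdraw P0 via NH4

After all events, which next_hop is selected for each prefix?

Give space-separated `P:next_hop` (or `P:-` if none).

Answer: P0:NH0 P1:NH2

Derivation:
Op 1: best P0=NH3 P1=-
Op 2: best P0=NH3 P1=NH0
Op 3: best P0=NH3 P1=NH0
Op 4: best P0=NH4 P1=NH0
Op 5: best P0=NH4 P1=NH2
Op 6: best P0=NH4 P1=NH2
Op 7: best P0=NH0 P1=NH2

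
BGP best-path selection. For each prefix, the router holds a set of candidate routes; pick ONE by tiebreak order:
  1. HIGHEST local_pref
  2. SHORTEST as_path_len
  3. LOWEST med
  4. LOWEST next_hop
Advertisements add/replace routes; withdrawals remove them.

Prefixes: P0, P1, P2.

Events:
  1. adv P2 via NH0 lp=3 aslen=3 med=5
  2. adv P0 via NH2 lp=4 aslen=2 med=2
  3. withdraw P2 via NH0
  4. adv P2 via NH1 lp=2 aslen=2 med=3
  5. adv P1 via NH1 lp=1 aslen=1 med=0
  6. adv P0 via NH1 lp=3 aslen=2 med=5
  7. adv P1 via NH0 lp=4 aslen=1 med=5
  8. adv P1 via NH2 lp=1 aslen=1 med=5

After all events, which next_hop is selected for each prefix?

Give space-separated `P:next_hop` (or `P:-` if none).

Op 1: best P0=- P1=- P2=NH0
Op 2: best P0=NH2 P1=- P2=NH0
Op 3: best P0=NH2 P1=- P2=-
Op 4: best P0=NH2 P1=- P2=NH1
Op 5: best P0=NH2 P1=NH1 P2=NH1
Op 6: best P0=NH2 P1=NH1 P2=NH1
Op 7: best P0=NH2 P1=NH0 P2=NH1
Op 8: best P0=NH2 P1=NH0 P2=NH1

Answer: P0:NH2 P1:NH0 P2:NH1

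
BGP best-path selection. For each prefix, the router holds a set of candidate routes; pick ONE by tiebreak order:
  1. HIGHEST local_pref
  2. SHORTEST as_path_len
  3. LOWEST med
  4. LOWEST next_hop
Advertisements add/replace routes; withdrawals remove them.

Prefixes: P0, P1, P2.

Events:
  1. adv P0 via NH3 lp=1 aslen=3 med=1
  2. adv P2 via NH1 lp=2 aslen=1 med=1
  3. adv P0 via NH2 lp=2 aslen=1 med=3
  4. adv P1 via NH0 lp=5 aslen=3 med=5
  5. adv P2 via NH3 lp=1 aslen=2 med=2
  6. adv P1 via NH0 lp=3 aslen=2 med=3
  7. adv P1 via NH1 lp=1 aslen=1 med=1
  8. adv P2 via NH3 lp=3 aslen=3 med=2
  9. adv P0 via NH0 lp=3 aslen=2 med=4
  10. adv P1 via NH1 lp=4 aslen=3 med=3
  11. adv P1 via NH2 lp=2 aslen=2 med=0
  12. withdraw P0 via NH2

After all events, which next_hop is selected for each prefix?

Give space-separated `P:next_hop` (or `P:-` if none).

Answer: P0:NH0 P1:NH1 P2:NH3

Derivation:
Op 1: best P0=NH3 P1=- P2=-
Op 2: best P0=NH3 P1=- P2=NH1
Op 3: best P0=NH2 P1=- P2=NH1
Op 4: best P0=NH2 P1=NH0 P2=NH1
Op 5: best P0=NH2 P1=NH0 P2=NH1
Op 6: best P0=NH2 P1=NH0 P2=NH1
Op 7: best P0=NH2 P1=NH0 P2=NH1
Op 8: best P0=NH2 P1=NH0 P2=NH3
Op 9: best P0=NH0 P1=NH0 P2=NH3
Op 10: best P0=NH0 P1=NH1 P2=NH3
Op 11: best P0=NH0 P1=NH1 P2=NH3
Op 12: best P0=NH0 P1=NH1 P2=NH3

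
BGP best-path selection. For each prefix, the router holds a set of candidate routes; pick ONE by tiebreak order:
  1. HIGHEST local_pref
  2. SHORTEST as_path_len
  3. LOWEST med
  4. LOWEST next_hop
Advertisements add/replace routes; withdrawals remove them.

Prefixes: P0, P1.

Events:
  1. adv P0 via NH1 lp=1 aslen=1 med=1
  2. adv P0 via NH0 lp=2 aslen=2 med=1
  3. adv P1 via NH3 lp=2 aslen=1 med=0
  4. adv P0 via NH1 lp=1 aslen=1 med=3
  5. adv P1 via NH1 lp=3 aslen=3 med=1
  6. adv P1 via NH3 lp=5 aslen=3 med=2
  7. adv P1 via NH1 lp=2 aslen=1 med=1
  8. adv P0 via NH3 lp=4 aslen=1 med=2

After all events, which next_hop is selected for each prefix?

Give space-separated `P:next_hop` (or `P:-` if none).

Op 1: best P0=NH1 P1=-
Op 2: best P0=NH0 P1=-
Op 3: best P0=NH0 P1=NH3
Op 4: best P0=NH0 P1=NH3
Op 5: best P0=NH0 P1=NH1
Op 6: best P0=NH0 P1=NH3
Op 7: best P0=NH0 P1=NH3
Op 8: best P0=NH3 P1=NH3

Answer: P0:NH3 P1:NH3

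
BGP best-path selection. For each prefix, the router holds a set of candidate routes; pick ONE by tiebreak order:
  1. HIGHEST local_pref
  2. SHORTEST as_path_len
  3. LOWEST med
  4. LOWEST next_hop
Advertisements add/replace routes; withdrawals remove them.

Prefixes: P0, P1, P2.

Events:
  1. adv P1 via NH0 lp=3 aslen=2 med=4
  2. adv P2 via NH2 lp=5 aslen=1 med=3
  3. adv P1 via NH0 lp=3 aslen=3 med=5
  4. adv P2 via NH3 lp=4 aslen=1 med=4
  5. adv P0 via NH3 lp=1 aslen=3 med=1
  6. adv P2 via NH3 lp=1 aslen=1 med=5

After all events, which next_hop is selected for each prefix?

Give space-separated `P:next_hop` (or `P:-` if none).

Op 1: best P0=- P1=NH0 P2=-
Op 2: best P0=- P1=NH0 P2=NH2
Op 3: best P0=- P1=NH0 P2=NH2
Op 4: best P0=- P1=NH0 P2=NH2
Op 5: best P0=NH3 P1=NH0 P2=NH2
Op 6: best P0=NH3 P1=NH0 P2=NH2

Answer: P0:NH3 P1:NH0 P2:NH2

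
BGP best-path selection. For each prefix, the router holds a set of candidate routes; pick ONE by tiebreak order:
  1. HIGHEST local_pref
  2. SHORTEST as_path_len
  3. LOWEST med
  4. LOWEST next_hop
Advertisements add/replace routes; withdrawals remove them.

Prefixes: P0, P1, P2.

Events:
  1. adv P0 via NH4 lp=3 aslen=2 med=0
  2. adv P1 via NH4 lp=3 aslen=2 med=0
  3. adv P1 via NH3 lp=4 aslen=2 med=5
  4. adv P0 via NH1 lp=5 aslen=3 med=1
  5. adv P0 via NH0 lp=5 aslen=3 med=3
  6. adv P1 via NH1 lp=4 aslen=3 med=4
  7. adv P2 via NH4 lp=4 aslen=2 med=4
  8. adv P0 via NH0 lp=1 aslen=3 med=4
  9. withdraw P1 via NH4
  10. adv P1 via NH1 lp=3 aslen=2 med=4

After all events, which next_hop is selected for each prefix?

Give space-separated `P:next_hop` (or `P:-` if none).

Op 1: best P0=NH4 P1=- P2=-
Op 2: best P0=NH4 P1=NH4 P2=-
Op 3: best P0=NH4 P1=NH3 P2=-
Op 4: best P0=NH1 P1=NH3 P2=-
Op 5: best P0=NH1 P1=NH3 P2=-
Op 6: best P0=NH1 P1=NH3 P2=-
Op 7: best P0=NH1 P1=NH3 P2=NH4
Op 8: best P0=NH1 P1=NH3 P2=NH4
Op 9: best P0=NH1 P1=NH3 P2=NH4
Op 10: best P0=NH1 P1=NH3 P2=NH4

Answer: P0:NH1 P1:NH3 P2:NH4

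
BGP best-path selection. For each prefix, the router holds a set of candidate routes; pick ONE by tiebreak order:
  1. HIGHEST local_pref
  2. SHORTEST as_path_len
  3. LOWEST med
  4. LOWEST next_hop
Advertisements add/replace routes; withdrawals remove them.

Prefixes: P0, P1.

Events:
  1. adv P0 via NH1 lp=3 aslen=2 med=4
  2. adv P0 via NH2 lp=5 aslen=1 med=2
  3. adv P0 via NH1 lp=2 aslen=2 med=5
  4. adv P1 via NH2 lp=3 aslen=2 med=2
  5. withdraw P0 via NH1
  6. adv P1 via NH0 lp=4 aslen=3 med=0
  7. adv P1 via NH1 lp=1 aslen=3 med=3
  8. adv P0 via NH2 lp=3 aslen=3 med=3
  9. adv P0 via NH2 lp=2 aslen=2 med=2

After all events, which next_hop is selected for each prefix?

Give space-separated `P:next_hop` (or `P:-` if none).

Answer: P0:NH2 P1:NH0

Derivation:
Op 1: best P0=NH1 P1=-
Op 2: best P0=NH2 P1=-
Op 3: best P0=NH2 P1=-
Op 4: best P0=NH2 P1=NH2
Op 5: best P0=NH2 P1=NH2
Op 6: best P0=NH2 P1=NH0
Op 7: best P0=NH2 P1=NH0
Op 8: best P0=NH2 P1=NH0
Op 9: best P0=NH2 P1=NH0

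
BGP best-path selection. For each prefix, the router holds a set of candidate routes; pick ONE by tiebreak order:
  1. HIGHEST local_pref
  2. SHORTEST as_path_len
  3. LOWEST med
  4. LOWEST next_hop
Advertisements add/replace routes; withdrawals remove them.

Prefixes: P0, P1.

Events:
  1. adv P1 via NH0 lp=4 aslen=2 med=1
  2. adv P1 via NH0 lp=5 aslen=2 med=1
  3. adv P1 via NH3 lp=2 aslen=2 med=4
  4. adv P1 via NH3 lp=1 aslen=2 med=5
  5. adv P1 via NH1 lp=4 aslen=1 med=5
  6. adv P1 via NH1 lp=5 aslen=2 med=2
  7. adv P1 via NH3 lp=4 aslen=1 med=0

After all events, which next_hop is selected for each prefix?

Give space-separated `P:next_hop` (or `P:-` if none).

Op 1: best P0=- P1=NH0
Op 2: best P0=- P1=NH0
Op 3: best P0=- P1=NH0
Op 4: best P0=- P1=NH0
Op 5: best P0=- P1=NH0
Op 6: best P0=- P1=NH0
Op 7: best P0=- P1=NH0

Answer: P0:- P1:NH0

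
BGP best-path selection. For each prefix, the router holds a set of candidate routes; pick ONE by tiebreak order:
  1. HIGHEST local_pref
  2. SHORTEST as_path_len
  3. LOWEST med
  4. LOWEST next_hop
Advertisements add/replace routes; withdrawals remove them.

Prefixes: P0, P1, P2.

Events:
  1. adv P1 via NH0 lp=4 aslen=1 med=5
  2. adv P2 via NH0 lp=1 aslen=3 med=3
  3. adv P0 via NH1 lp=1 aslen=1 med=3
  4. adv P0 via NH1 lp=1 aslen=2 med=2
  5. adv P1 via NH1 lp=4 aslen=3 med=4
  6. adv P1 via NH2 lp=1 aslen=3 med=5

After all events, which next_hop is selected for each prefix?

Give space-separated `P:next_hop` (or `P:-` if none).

Op 1: best P0=- P1=NH0 P2=-
Op 2: best P0=- P1=NH0 P2=NH0
Op 3: best P0=NH1 P1=NH0 P2=NH0
Op 4: best P0=NH1 P1=NH0 P2=NH0
Op 5: best P0=NH1 P1=NH0 P2=NH0
Op 6: best P0=NH1 P1=NH0 P2=NH0

Answer: P0:NH1 P1:NH0 P2:NH0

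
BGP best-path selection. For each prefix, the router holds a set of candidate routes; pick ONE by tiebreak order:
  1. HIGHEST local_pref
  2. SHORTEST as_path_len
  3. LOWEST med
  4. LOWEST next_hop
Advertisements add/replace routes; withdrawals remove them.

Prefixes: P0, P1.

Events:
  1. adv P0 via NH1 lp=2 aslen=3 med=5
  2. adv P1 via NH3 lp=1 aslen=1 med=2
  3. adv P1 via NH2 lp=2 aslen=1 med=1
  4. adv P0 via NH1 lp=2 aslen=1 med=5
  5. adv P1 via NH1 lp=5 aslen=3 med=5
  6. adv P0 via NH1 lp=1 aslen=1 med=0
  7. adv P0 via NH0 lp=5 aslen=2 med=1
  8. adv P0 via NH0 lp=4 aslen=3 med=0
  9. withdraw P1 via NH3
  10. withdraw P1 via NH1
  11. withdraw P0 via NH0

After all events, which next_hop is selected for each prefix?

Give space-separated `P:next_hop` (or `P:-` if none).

Answer: P0:NH1 P1:NH2

Derivation:
Op 1: best P0=NH1 P1=-
Op 2: best P0=NH1 P1=NH3
Op 3: best P0=NH1 P1=NH2
Op 4: best P0=NH1 P1=NH2
Op 5: best P0=NH1 P1=NH1
Op 6: best P0=NH1 P1=NH1
Op 7: best P0=NH0 P1=NH1
Op 8: best P0=NH0 P1=NH1
Op 9: best P0=NH0 P1=NH1
Op 10: best P0=NH0 P1=NH2
Op 11: best P0=NH1 P1=NH2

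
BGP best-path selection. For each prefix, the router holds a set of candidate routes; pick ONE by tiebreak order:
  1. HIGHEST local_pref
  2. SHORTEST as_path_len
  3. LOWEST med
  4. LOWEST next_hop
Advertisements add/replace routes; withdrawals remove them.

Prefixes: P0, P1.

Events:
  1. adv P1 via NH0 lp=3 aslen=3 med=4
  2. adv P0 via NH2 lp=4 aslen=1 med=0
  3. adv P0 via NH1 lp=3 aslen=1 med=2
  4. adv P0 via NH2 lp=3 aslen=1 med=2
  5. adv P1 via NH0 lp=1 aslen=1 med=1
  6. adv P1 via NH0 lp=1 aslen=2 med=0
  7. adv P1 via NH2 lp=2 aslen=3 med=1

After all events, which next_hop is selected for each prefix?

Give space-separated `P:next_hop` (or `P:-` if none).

Answer: P0:NH1 P1:NH2

Derivation:
Op 1: best P0=- P1=NH0
Op 2: best P0=NH2 P1=NH0
Op 3: best P0=NH2 P1=NH0
Op 4: best P0=NH1 P1=NH0
Op 5: best P0=NH1 P1=NH0
Op 6: best P0=NH1 P1=NH0
Op 7: best P0=NH1 P1=NH2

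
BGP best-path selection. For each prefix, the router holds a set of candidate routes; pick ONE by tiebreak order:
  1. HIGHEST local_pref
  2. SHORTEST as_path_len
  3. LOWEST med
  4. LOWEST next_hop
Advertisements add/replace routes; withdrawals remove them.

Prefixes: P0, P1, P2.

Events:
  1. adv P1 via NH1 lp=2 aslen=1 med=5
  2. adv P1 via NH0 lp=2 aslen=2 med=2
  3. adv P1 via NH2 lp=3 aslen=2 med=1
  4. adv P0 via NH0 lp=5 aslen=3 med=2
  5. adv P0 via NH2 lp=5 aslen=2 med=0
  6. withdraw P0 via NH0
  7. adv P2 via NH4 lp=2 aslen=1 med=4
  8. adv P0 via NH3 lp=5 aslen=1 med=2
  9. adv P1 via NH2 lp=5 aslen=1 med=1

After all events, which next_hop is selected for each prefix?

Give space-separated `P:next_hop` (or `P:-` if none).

Op 1: best P0=- P1=NH1 P2=-
Op 2: best P0=- P1=NH1 P2=-
Op 3: best P0=- P1=NH2 P2=-
Op 4: best P0=NH0 P1=NH2 P2=-
Op 5: best P0=NH2 P1=NH2 P2=-
Op 6: best P0=NH2 P1=NH2 P2=-
Op 7: best P0=NH2 P1=NH2 P2=NH4
Op 8: best P0=NH3 P1=NH2 P2=NH4
Op 9: best P0=NH3 P1=NH2 P2=NH4

Answer: P0:NH3 P1:NH2 P2:NH4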